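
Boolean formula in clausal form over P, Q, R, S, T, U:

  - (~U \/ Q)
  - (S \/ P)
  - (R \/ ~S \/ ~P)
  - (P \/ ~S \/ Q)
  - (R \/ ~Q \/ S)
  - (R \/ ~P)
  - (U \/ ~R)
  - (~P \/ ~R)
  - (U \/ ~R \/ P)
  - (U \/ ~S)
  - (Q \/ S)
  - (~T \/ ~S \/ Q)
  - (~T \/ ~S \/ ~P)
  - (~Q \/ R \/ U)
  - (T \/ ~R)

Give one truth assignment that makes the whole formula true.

P=F, Q=T, R=T, S=T, T=T, U=T

Check each clause:
  1. (Q \/ ~U) — Q is true.
  2. (P \/ S) — S is true.
  3. (~P \/ R \/ ~S) — R is true.
  4. (P \/ Q \/ ~S) — Q is true.
  5. (~Q \/ R \/ S) — R is true.
  6. (~P \/ R) — R is true.
  7. (U \/ ~R) — U is true.
  8. (~P \/ ~R) — ~P is true.
  9. (U \/ P \/ ~R) — U is true.
  10. (~S \/ U) — U is true.
  11. (Q \/ S) — Q is true.
  12. (~T \/ ~S \/ Q) — Q is true.
  13. (~S \/ ~T \/ ~P) — ~P is true.
  14. (R \/ ~Q \/ U) — R is true.
  15. (T \/ ~R) — T is true.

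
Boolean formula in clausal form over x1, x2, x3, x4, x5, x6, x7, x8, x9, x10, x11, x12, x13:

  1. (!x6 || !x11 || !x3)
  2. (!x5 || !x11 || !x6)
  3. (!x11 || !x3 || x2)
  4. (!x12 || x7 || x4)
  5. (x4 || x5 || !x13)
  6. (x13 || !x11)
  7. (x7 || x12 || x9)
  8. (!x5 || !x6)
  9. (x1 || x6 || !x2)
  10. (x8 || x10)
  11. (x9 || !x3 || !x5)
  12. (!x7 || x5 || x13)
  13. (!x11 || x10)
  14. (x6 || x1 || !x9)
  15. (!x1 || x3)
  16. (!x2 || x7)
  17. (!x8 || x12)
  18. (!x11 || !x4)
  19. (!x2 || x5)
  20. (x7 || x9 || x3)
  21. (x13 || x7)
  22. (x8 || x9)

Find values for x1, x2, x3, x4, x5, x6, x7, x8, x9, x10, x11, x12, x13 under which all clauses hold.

Pure literal: x10 appears only positively; assign x10 = True.
Pure literal: x11 appears only negated; assign x11 = False.
Try x1 = True.
  then x3 is forced to True.
Try x2 = False.
Try x4 = True.
The remaining clauses are satisfied by x5 = False, x6 = True, x7 = False, x8 = False, x9 = True, x12 = False, x13 = True.

x1=1  x2=0  x3=1  x4=1  x5=0  x6=1  x7=0  x8=0  x9=1  x10=1  x11=0  x12=0  x13=1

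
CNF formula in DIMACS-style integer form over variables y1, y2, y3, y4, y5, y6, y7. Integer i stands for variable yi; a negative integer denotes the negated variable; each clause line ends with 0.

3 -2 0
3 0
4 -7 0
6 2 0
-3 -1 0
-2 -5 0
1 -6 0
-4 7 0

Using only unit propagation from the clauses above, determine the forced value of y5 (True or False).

(y3) stands alone — y3 = True.
(NOT y3 OR NOT y1): since y3 = True, the clause reduces to (NOT y1). y1 = False.
(y1 OR NOT y6): since y1 = False, the clause reduces to (NOT y6). y6 = False.
From (y6 OR y2) and y6 = False: y2 = True.
(NOT y2 OR NOT y5) with y2 = True leaves only NOT y5, so y5 = False.

False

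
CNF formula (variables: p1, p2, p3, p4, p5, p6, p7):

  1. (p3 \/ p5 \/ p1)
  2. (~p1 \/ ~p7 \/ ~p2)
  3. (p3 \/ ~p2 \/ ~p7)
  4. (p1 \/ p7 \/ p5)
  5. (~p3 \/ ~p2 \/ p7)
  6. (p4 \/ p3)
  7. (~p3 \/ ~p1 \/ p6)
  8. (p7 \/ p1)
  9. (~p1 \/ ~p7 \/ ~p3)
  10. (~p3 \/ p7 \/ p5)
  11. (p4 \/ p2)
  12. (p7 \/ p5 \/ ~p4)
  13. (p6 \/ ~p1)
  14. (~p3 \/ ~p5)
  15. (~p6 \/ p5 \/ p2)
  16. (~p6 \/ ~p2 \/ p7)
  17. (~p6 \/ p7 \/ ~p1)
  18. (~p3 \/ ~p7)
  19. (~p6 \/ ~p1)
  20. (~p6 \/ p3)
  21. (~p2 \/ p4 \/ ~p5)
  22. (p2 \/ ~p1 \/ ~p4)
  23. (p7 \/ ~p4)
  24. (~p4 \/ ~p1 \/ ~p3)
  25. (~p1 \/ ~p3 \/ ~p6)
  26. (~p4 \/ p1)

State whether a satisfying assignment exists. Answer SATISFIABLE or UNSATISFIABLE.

p1 = True:
  propagation gives p6=True; an empty clause results — contradiction.
p1 = False:
  propagation gives p7=True, p3=False, p5=True, p2=False; an empty clause results — contradiction.
Every branch closes, so no satisfying assignment exists.

UNSATISFIABLE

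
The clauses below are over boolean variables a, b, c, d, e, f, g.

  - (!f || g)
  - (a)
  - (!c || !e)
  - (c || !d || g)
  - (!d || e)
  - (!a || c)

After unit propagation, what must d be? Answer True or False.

False

(a) stands alone — a = True.
In (c || !a), !a is now false; c must hold, so c = True.
In (!c || !e), !c is now false; !e must hold, so e = False.
In (e || !d), e is now false; !d must hold, so d = False.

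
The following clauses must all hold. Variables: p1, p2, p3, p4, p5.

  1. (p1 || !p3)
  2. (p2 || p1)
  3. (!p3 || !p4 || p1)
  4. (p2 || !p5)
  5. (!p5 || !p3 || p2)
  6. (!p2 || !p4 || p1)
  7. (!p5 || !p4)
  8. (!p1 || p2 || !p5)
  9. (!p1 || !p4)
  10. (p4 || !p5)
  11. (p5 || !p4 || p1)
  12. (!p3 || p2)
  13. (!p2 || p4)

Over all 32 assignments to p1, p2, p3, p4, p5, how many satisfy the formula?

Satisfying assignments:
  p1=T p2=F p3=F p4=F p5=F
That's 1 in total.

1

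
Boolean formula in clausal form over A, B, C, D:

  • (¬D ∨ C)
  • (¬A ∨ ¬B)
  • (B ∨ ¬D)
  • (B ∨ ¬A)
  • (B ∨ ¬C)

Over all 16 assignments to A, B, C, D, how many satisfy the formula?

4

The models are:
  A=0 B=0 C=0 D=0
  A=0 B=1 C=0 D=0
  A=0 B=1 C=1 D=0
  A=0 B=1 C=1 D=1
Count: 4.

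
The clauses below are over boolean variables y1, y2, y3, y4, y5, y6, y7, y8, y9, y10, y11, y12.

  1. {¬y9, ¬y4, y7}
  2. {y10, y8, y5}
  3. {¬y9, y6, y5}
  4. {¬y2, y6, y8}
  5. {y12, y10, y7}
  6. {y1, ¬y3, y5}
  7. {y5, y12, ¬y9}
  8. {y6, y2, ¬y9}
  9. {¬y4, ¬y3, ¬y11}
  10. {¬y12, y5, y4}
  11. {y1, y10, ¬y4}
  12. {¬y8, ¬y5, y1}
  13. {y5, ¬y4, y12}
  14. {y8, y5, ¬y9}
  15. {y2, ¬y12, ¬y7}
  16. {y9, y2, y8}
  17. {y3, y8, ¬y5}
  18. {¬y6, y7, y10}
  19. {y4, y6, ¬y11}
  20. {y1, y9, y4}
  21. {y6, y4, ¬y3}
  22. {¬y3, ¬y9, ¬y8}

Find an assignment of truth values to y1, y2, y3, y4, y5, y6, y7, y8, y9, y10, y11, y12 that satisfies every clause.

Pure literal: y1 appears only positively; assign y1 = True.
Pure literal: y10 appears only positively; assign y10 = True.
Branch on y2: take y2 = True.
Set y3 = True and propagate.
For the remaining variables, y4 = False, y5 = True, y6 = True, y7 = True, y8 = False, y9 = True, y11 = True, y12 = False works.
Every clause has at least one true literal under this assignment.

y1 = T, y2 = T, y3 = T, y4 = F, y5 = T, y6 = T, y7 = T, y8 = F, y9 = T, y10 = T, y11 = T, y12 = F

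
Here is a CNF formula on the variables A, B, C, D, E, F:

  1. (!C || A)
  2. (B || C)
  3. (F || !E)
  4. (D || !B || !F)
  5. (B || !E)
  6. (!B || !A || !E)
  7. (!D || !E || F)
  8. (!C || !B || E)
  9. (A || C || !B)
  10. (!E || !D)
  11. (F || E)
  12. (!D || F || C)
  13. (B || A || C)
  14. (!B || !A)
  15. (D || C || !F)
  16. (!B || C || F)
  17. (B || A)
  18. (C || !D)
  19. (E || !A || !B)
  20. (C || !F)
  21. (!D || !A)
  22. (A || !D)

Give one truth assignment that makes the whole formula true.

A=True, B=False, C=True, D=False, E=False, F=True

Try A = True.
  then B is forced to False.
  then C is forced to True.
  then E is forced to False.
  then F is forced to True.
  then D is forced to False.
Every clause has at least one true literal under this assignment.
Check each clause:
  1. (A || !C) — A is true.
  2. (B || C) — C is true.
  3. (!E || F) — !E is true.
  4. (!B || D || !F) — !B is true.
  5. (B || !E) — !E is true.
  6. (!E || !B || !A) — !E is true.
  7. (!E || !D || F) — !E is true.
  8. (!C || E || !B) — !B is true.
  9. (C || A || !B) — A is true.
  10. (!E || !D) — !E is true.
  11. (E || F) — F is true.
  12. (!D || C || F) — C is true.
  13. (A || B || C) — A is true.
  14. (!A || !B) — !B is true.
  15. (C || !F || D) — C is true.
  16. (!B || F || C) — C is true.
  17. (B || A) — A is true.
  18. (!D || C) — C is true.
  19. (!B || E || !A) — !B is true.
  20. (C || !F) — C is true.
  21. (!D || !A) — !D is true.
  22. (!D || A) — A is true.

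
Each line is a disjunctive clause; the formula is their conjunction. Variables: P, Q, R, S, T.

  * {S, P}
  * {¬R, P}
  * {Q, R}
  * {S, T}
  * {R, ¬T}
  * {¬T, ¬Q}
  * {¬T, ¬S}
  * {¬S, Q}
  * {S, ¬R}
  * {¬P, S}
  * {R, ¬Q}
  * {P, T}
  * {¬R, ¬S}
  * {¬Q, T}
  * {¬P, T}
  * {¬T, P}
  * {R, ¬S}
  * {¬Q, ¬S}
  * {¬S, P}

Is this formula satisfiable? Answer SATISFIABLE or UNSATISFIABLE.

S = True:
  propagation gives T=False, Q=True; an empty clause results — contradiction.
S = False:
  propagation gives P=True; an empty clause results — contradiction.
Every branch closes, so no satisfying assignment exists.

UNSATISFIABLE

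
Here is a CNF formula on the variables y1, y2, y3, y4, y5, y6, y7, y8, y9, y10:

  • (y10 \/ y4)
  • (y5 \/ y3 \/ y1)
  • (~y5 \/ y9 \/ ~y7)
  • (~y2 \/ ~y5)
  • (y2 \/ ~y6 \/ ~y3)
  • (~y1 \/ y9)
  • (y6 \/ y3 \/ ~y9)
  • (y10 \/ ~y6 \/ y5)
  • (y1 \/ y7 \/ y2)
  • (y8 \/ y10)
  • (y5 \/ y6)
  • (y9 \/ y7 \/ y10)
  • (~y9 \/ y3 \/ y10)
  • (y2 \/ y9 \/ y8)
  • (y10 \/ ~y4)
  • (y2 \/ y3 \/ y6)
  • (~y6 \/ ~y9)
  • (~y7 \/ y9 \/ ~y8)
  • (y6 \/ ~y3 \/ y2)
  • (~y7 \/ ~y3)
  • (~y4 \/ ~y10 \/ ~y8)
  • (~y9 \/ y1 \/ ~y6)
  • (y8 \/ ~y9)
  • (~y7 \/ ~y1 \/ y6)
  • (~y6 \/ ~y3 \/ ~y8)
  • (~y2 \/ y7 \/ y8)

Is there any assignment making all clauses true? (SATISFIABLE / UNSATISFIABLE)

UNSATISFIABLE

y6 = True:
  y7 = True:
    propagation gives y5=False, y3=True; an empty clause results — contradiction.
  y7 = False:
    propagation gives y2=True, y5=False, y3=True, y10=True; an empty clause results — contradiction.
y6 = False:
  propagation gives y5=True, y2=False, y3=True; an empty clause results — contradiction.
Every branch closes, so no satisfying assignment exists.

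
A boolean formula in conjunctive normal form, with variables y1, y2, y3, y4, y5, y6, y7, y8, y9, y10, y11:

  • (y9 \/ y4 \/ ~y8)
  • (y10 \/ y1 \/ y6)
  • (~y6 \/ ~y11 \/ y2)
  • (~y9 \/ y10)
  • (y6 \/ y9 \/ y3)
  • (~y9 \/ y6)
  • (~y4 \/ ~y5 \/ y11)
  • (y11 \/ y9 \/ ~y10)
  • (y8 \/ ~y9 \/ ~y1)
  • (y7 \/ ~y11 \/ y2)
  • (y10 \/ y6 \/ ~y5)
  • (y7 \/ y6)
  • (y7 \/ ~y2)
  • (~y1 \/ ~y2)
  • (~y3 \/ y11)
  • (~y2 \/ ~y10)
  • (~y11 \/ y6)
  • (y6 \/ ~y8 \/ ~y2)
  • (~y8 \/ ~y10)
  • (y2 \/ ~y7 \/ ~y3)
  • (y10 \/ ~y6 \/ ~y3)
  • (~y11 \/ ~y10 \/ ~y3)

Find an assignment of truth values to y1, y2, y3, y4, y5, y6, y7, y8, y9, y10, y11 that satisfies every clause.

Pure literal: y5 appears only negated; assign y5 = False.
Try y1 = False.
For the remaining variables, y2 = True, y3 = False, y4 = True, y6 = True, y7 = True, y8 = True, y9 = False, y10 = False, y11 = False works.
Every clause has at least one true literal under this assignment.

y1=0, y2=1, y3=0, y4=1, y5=0, y6=1, y7=1, y8=1, y9=0, y10=0, y11=0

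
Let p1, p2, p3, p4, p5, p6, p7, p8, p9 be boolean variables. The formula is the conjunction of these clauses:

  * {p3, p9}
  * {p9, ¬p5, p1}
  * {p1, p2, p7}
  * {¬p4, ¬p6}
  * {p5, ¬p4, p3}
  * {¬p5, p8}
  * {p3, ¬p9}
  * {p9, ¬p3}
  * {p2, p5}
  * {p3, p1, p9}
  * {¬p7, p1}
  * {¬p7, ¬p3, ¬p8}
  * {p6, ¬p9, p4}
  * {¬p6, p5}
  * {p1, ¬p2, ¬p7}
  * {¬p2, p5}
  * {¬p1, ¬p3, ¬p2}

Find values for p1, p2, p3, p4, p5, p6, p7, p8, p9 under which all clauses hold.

Set p1 = True and propagate.
Set p2 = False and propagate.
  then p5 is forced to True.
  then p8 is forced to True.
Try p3 = True.
  then p9 is forced to True.
  then p7 is forced to False.
For the remaining variables, p4 = False, p6 = True works.
Every clause has at least one true literal under this assignment.

p1=True, p2=False, p3=True, p4=False, p5=True, p6=True, p7=False, p8=True, p9=True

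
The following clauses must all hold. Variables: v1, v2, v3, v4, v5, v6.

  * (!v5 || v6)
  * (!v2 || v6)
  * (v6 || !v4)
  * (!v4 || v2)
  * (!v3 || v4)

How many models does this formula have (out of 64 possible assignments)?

18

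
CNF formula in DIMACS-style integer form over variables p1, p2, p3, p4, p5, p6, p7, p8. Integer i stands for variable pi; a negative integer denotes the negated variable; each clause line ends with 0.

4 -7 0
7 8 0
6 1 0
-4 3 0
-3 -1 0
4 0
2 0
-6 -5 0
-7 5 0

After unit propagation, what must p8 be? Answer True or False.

(p4) is a unit clause: p4 = True.
(¬p4 ∨ p3): since p4 = True, the clause reduces to (p3). p3 = True.
(¬p3 ∨ ¬p1): since p3 = True, the clause reduces to (¬p1). p1 = False.
In (p1 ∨ p6), p1 is now false; p6 must hold, so p6 = True.
Unit clause (p2) sets p2 = True.
(¬p5 ∨ ¬p6) with p6 = True leaves only ¬p5, so p5 = False.
In (¬p7 ∨ p5), p5 is now false; ¬p7 must hold, so p7 = False.
In (p7 ∨ p8), p7 is now false; p8 must hold, so p8 = True.

True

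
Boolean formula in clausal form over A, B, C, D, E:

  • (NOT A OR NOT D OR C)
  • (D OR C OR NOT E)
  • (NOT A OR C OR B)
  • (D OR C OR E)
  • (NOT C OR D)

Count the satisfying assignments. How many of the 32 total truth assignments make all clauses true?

Case analysis on C and D:
  C=1, D=1: A, B, E free → 2^3 = 8.
  C=1, D=0: a clause becomes empty — 0.
  C=0, D=1: remaining (A,B,E) ∈ {(0,0,0); (0,0,1); (0,1,0); (0,1,1)} — 4.
  C=0, D=0: a clause becomes empty — 0.
Total: 8 + 0 + 4 + 0 = 12.

12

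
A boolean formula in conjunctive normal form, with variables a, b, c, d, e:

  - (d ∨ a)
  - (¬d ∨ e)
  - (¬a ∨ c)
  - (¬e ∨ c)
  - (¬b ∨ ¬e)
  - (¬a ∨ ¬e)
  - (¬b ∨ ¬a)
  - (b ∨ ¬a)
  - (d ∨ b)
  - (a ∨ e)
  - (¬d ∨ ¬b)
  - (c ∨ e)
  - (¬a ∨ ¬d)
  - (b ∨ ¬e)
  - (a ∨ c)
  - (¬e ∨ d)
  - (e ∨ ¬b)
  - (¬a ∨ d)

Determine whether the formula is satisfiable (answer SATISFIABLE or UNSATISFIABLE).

a = True:
  propagation gives c=True, e=False, d=False; an empty clause results — contradiction.
a = False:
  propagation gives d=True, e=True, c=True, b=False; an empty clause results — contradiction.
Every branch closes, so no satisfying assignment exists.

UNSATISFIABLE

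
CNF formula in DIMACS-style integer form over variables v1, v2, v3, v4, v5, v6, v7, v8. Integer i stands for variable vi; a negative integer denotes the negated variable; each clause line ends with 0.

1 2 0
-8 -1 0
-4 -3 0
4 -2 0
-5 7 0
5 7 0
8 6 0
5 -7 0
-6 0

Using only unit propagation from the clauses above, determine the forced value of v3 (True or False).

Unit clause (!v6) sets v6 = False.
From (v6 || v8) and v6 = False: v8 = True.
From (!v1 || !v8) and v8 = True: v1 = False.
From (v1 || v2) and v1 = False: v2 = True.
(!v2 || v4): since v2 = True, the clause reduces to (v4). v4 = True.
In (!v4 || !v3), !v4 is now false; !v3 must hold, so v3 = False.

False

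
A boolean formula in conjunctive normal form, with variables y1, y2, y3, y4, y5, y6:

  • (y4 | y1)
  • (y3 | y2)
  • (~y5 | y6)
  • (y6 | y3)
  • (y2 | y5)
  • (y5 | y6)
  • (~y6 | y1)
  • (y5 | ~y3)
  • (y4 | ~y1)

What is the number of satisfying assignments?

Satisfying assignments:
  y1=T y2=F y3=T y4=T y5=T y6=T
  y1=T y2=T y3=F y4=T y5=F y6=T
  y1=T y2=T y3=F y4=T y5=T y6=T
  y1=T y2=T y3=T y4=T y5=T y6=T
Count: 4.

4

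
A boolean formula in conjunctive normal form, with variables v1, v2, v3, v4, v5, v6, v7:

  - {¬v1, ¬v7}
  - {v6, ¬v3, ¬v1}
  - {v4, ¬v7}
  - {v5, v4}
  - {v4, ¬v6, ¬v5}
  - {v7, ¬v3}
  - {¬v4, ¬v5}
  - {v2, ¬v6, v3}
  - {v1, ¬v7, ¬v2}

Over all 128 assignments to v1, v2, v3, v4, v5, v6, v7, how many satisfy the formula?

Split on v4, then v7.
  v4=1, v7=1: remaining (v1,v2,v3,v5,v6) ∈ {(0,0,0,0,0); (0,0,1,0,0); (0,0,1,0,1)} — 3.
  v4=1, v7=0: v1 free; 3 ways for (v2,v3,v5,v6) × 2^1 = 6.
  v4=0, v7=1: a clause becomes empty — 0.
  v4=0, v7=0: remaining (v1,v2,v3,v5,v6) ∈ {(0,0,0,1,0); (0,1,0,1,0); (1,0,0,1,0); (1,1,0,1,0)} — 4.
Total: 3 + 6 + 0 + 4 = 13.

13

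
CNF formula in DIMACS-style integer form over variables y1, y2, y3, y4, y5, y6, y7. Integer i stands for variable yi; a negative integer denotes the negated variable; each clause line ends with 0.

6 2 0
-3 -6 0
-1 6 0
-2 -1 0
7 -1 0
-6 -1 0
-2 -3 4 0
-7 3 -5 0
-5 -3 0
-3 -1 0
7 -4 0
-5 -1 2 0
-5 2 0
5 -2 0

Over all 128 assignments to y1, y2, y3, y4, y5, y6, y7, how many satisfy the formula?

5

The models are:
  y1=0 y2=0 y3=0 y4=0 y5=0 y6=1 y7=0
  y1=0 y2=0 y3=0 y4=0 y5=0 y6=1 y7=1
  y1=0 y2=0 y3=0 y4=1 y5=0 y6=1 y7=1
  y1=0 y2=1 y3=0 y4=0 y5=1 y6=0 y7=0
  y1=0 y2=1 y3=0 y4=0 y5=1 y6=1 y7=0
Count: 5.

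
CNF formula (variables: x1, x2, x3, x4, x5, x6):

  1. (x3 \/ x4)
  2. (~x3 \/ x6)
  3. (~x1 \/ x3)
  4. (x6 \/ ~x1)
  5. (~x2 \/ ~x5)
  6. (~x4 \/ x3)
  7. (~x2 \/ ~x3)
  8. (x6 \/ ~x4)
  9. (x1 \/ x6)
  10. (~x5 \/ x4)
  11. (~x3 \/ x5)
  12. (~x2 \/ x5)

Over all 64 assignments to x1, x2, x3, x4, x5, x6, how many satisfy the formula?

2

Satisfying assignments:
  x1=F x2=F x3=T x4=T x5=T x6=T
  x1=T x2=F x3=T x4=T x5=T x6=T
That's 2 in total.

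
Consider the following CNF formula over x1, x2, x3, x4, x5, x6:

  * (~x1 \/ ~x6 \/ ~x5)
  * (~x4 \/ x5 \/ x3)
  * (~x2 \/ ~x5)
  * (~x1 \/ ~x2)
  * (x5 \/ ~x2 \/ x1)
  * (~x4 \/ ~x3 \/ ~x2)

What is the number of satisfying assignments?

24

Split on x2, then x5.
  x2=T, x5=T: a clause becomes empty — 0.
  x2=T, x5=F: a clause becomes empty — 0.
  x2=F, x5=T: x3, x4 free; 3 ways for (x1,x6) × 2^2 = 12.
  x2=F, x5=F: x1, x6 free; 3 ways for (x3,x4) × 2^2 = 12.
Total: 0 + 0 + 12 + 12 = 24.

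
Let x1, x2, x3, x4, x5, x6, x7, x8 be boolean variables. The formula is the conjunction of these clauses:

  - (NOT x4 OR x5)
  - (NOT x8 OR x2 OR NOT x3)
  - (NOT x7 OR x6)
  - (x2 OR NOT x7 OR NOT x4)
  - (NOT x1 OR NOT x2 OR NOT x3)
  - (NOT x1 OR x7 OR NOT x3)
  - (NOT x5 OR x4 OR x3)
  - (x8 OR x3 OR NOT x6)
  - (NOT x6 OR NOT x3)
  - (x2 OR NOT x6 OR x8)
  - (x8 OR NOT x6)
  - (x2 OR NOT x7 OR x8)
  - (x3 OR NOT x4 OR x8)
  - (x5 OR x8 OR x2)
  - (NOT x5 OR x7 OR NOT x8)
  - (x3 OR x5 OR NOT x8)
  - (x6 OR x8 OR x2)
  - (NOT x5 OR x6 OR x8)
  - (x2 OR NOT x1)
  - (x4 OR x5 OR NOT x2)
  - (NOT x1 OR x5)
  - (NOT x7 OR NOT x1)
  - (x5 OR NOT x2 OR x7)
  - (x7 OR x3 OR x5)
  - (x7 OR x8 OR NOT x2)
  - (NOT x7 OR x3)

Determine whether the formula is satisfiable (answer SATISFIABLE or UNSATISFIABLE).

x8 = True:
  x3 = True:
    propagation gives x2=True, x1=False, x6=False, x7=False; an empty clause results — contradiction.
  x3 = False:
    propagation gives x5=True, x4=True, x7=True; an empty clause results — contradiction.
x8 = False:
  propagation gives x6=False, x7=False, x2=True; an empty clause results — contradiction.
Every branch closes, so no satisfying assignment exists.

UNSATISFIABLE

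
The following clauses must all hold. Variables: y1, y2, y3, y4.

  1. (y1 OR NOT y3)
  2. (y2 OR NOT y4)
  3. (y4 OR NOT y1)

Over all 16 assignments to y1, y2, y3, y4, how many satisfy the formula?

5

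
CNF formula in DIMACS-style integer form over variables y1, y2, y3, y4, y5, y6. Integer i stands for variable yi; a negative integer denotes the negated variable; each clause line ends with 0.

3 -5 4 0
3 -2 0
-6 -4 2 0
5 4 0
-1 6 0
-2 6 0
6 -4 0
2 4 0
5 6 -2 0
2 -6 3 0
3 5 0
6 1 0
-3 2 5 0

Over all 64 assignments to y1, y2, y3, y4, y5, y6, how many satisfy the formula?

Satisfying assignments:
  y1=0 y2=1 y3=1 y4=0 y5=1 y6=1
  y1=0 y2=1 y3=1 y4=1 y5=0 y6=1
  y1=0 y2=1 y3=1 y4=1 y5=1 y6=1
  y1=1 y2=1 y3=1 y4=0 y5=1 y6=1
  y1=1 y2=1 y3=1 y4=1 y5=0 y6=1
  y1=1 y2=1 y3=1 y4=1 y5=1 y6=1
Count: 6.

6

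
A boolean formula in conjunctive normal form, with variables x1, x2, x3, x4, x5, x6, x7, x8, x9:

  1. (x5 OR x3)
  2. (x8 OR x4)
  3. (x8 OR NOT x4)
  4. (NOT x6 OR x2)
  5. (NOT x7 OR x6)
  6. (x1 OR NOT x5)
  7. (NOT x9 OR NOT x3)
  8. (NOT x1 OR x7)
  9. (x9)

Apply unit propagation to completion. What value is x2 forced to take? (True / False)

(x9) stands alone — x9 = True.
In (NOT x3 OR NOT x9), NOT x9 is now false; NOT x3 must hold, so x3 = False.
In (x3 OR x5), x3 is now false; x5 must hold, so x5 = True.
(NOT x5 OR x1): since x5 = True, the clause reduces to (x1). x1 = True.
In (x7 OR NOT x1), NOT x1 is now false; x7 must hold, so x7 = True.
(NOT x7 OR x6): since x7 = True, the clause reduces to (x6). x6 = True.
From (x2 OR NOT x6) and x6 = True: x2 = True.

True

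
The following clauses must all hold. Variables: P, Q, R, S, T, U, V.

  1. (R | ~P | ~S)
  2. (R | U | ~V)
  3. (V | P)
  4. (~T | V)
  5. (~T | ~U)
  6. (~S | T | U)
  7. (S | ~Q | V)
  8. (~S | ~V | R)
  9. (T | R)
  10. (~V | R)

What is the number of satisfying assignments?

Case analysis on V and R:
  V=T, R=T: P, Q free; 5 ways for (S,T,U) × 2^2 = 20.
  V=T, R=F: a clause becomes empty — 0.
  V=F, R=T: remaining (P,Q,S,T,U) ∈ {(T,F,F,F,F); (T,F,F,F,T); (T,F,T,F,T); (T,T,T,F,T)} — 4.
  V=F, R=F: a clause becomes empty — 0.
Total: 20 + 0 + 4 + 0 = 24.

24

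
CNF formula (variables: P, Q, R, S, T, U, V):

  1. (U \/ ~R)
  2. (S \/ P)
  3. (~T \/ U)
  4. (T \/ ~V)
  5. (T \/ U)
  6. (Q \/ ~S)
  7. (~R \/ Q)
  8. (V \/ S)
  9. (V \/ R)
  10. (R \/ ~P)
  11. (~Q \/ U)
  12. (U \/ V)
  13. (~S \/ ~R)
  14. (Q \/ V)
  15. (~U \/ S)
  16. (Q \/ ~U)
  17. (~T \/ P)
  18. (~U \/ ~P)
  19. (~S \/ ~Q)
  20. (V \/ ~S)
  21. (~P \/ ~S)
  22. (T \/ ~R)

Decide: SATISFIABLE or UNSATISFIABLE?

UNSATISFIABLE

S = True:
  propagation gives Q=True; an empty clause results — contradiction.
S = False:
  propagation gives P=True, V=True, T=True, U=True; an empty clause results — contradiction.
Every branch closes, so no satisfying assignment exists.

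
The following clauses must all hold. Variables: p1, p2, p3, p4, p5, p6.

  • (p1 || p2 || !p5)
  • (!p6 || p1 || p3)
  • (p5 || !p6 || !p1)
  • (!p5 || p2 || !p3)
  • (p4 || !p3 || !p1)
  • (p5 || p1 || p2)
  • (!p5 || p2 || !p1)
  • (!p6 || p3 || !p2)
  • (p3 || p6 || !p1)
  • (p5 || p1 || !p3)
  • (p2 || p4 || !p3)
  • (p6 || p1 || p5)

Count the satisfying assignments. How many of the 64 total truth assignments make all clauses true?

10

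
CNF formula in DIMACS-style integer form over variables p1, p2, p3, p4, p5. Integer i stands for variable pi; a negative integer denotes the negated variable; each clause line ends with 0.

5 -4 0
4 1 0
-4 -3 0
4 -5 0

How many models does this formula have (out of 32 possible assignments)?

The models are:
  p1=F p2=F p3=F p4=T p5=T
  p1=F p2=T p3=F p4=T p5=T
  p1=T p2=F p3=F p4=F p5=F
  p1=T p2=F p3=F p4=T p5=T
  p1=T p2=F p3=T p4=F p5=F
  p1=T p2=T p3=F p4=F p5=F
  p1=T p2=T p3=F p4=T p5=T
  p1=T p2=T p3=T p4=F p5=F
That's 8 in total.

8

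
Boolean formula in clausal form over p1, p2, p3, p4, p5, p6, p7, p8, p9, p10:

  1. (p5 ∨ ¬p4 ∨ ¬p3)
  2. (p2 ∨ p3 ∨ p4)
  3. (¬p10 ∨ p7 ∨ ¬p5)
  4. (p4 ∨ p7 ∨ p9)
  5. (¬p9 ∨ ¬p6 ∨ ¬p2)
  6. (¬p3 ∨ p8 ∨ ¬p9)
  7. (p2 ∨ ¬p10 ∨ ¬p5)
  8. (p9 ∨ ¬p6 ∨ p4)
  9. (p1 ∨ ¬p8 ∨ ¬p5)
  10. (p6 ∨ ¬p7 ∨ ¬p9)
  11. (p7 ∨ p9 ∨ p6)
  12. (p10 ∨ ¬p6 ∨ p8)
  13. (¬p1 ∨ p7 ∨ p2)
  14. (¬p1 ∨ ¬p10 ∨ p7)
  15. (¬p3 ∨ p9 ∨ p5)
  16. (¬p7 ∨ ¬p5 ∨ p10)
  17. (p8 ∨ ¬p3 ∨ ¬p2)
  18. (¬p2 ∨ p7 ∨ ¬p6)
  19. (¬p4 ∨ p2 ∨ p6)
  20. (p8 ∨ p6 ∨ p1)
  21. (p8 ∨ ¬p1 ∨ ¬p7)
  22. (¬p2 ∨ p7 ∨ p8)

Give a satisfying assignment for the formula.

p1=False  p2=False  p3=True  p4=False  p5=False  p6=True  p7=False  p8=True  p9=True  p10=True

Set p1 = False and propagate.
Try p2 = False.
Branch on p3: take p3 = True.
For the remaining variables, p4 = False, p5 = False, p6 = True, p7 = False, p8 = True, p9 = True, p10 = True works.
Check each clause:
  1. (¬p4 ∨ ¬p3 ∨ p5) — ¬p4 is true.
  2. (p2 ∨ p3 ∨ p4) — p3 is true.
  3. (¬p5 ∨ ¬p10 ∨ p7) — ¬p5 is true.
  4. (p7 ∨ p9 ∨ p4) — p9 is true.
  5. (¬p9 ∨ ¬p6 ∨ ¬p2) — ¬p2 is true.
  6. (p8 ∨ ¬p3 ∨ ¬p9) — p8 is true.
  7. (¬p5 ∨ p2 ∨ ¬p10) — ¬p5 is true.
  8. (p4 ∨ p9 ∨ ¬p6) — p9 is true.
  9. (¬p8 ∨ ¬p5 ∨ p1) — ¬p5 is true.
  10. (¬p7 ∨ p6 ∨ ¬p9) — ¬p7 is true.
  11. (p9 ∨ p6 ∨ p7) — p9 is true.
  12. (p10 ∨ ¬p6 ∨ p8) — p8 is true.
  13. (¬p1 ∨ p2 ∨ p7) — ¬p1 is true.
  14. (p7 ∨ ¬p10 ∨ ¬p1) — ¬p1 is true.
  15. (¬p3 ∨ p5 ∨ p9) — p9 is true.
  16. (¬p5 ∨ ¬p7 ∨ p10) — ¬p7 is true.
  17. (p8 ∨ ¬p3 ∨ ¬p2) — p8 is true.
  18. (¬p2 ∨ ¬p6 ∨ p7) — ¬p2 is true.
  19. (p6 ∨ p2 ∨ ¬p4) — ¬p4 is true.
  20. (p8 ∨ p6 ∨ p1) — p8 is true.
  21. (p8 ∨ ¬p7 ∨ ¬p1) — p8 is true.
  22. (p7 ∨ ¬p2 ∨ p8) — p8 is true.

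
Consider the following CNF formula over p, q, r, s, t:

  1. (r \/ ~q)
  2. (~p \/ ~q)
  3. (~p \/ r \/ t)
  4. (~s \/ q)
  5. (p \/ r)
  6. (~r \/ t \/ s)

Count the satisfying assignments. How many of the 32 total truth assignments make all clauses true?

6

The models are:
  p=0 q=0 r=1 s=0 t=1
  p=0 q=1 r=1 s=0 t=1
  p=0 q=1 r=1 s=1 t=0
  p=0 q=1 r=1 s=1 t=1
  p=1 q=0 r=0 s=0 t=1
  p=1 q=0 r=1 s=0 t=1
That's 6 in total.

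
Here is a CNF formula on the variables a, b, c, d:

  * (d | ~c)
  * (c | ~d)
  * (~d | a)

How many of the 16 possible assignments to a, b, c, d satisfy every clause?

Satisfying assignments:
  a=F b=F c=F d=F
  a=F b=T c=F d=F
  a=T b=F c=F d=F
  a=T b=F c=T d=T
  a=T b=T c=F d=F
  a=T b=T c=T d=T
That's 6 in total.

6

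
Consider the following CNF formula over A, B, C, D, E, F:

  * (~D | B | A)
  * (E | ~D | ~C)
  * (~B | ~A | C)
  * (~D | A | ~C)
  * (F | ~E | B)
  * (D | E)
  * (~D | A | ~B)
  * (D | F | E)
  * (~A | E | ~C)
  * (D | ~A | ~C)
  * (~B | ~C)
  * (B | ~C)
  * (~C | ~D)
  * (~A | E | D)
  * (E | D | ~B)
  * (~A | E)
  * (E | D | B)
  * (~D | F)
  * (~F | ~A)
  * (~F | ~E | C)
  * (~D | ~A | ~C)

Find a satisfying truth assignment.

A=False  B=True  C=False  D=False  E=True  F=False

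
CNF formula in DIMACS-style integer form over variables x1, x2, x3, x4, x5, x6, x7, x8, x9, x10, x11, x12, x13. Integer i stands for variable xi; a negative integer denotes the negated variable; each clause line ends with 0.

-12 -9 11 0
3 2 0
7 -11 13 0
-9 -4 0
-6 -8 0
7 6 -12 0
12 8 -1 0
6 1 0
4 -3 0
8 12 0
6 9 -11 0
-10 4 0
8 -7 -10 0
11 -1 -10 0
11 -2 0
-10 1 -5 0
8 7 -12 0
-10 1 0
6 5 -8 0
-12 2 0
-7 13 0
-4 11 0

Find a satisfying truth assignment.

x1=1, x2=1, x3=0, x4=0, x5=0, x6=0, x7=1, x8=0, x9=1, x10=0, x11=1, x12=1, x13=1

Pure literal: x10 appears only negated; assign x10 = False.
Pure literal: x13 appears only positively; assign x13 = True.
Set x1 = True and propagate.
The remaining clauses are satisfied by x2 = True, x3 = False, x4 = False, x5 = False, x6 = False, x7 = True, x8 = False, x9 = True, x11 = True, x12 = True.
Every clause has at least one true literal under this assignment.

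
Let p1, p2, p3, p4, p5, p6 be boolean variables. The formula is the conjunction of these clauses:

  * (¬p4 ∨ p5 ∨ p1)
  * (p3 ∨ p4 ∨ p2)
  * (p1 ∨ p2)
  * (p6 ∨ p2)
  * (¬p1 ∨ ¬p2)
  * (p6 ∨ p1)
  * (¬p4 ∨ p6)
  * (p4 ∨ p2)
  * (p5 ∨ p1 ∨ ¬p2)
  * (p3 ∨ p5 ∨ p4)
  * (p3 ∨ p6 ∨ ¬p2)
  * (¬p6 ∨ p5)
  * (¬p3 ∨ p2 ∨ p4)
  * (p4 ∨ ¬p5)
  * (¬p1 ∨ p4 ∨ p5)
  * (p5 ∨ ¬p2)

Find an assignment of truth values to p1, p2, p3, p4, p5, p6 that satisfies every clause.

p1 = False, p2 = True, p3 = True, p4 = True, p5 = True, p6 = True

Branch on p1: take p1 = False.
  then p2 is forced to True.
  then p6 is forced to True.
  then p5 is forced to True.
  then p4 is forced to True.
p3 is now unconstrained; take p3 = True.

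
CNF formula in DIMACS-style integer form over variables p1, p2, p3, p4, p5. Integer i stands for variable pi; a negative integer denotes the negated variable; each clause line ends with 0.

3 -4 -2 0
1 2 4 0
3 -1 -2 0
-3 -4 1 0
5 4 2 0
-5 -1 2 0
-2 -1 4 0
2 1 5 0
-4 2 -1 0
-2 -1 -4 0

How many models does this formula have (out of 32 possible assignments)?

5

Satisfying assignments:
  p1=0 p2=0 p3=0 p4=1 p5=1
  p1=0 p2=1 p3=0 p4=0 p5=0
  p1=0 p2=1 p3=0 p4=0 p5=1
  p1=0 p2=1 p3=1 p4=0 p5=0
  p1=0 p2=1 p3=1 p4=0 p5=1
Count: 5.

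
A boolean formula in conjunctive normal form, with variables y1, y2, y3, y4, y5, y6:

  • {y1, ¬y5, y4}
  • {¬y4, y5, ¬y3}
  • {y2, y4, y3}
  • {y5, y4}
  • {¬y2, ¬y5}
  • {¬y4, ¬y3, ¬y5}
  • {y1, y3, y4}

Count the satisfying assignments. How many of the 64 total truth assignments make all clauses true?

Split on y4, then y5.
  y4=T, y5=T: remaining (y1,y2,y3,y6) ∈ {(F,F,F,F); (F,F,F,T); (T,F,F,F); (T,F,F,T)} — 4.
  y4=T, y5=F: forces y3=F; y1, y2, y6 free → 2^3 = 8.
  y4=F, y5=T: remaining (y1,y2,y3,y6) ∈ {(T,F,T,F); (T,F,T,T)} — 2.
  y4=F, y5=F: a clause becomes empty — 0.
Total: 4 + 8 + 2 + 0 = 14.

14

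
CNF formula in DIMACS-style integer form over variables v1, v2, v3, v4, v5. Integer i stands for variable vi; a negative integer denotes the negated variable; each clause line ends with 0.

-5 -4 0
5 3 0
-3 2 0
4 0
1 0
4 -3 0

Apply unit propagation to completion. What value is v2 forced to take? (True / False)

Unit clause (v4) sets v4 = True.
In (~v5 | ~v4), ~v4 is now false; ~v5 must hold, so v5 = False.
In (v5 | v3), v5 is now false; v3 must hold, so v3 = True.
(~v3 | v2) with v3 = True leaves only v2, so v2 = True.

True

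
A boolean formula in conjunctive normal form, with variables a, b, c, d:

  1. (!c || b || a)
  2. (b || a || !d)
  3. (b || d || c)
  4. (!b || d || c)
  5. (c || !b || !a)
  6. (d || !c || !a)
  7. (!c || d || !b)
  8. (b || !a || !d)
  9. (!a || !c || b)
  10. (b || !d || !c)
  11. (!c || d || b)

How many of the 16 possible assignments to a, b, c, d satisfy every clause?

3

Satisfying assignments:
  a=F b=T c=F d=T
  a=F b=T c=T d=T
  a=T b=T c=T d=T
Count: 3.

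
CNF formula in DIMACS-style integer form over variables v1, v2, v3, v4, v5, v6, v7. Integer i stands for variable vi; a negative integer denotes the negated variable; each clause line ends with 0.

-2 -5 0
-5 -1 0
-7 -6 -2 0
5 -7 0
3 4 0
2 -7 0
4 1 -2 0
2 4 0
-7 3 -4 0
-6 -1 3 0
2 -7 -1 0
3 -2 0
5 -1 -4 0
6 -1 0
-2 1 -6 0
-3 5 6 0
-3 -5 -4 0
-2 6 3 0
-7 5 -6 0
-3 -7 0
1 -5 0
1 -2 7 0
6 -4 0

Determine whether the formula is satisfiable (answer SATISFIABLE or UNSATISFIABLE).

SATISFIABLE

Branch on v1: take v1 = False.
  then v5 is forced to False.
  then v7 is forced to False.
  then v2 is forced to False.
  then v4 is forced to True.
  then v6 is forced to True.
v3 is now unconstrained; take v3 = True.
So v1=False  v2=False  v3=True  v4=True  v5=False  v6=True  v7=False is a satisfying assignment.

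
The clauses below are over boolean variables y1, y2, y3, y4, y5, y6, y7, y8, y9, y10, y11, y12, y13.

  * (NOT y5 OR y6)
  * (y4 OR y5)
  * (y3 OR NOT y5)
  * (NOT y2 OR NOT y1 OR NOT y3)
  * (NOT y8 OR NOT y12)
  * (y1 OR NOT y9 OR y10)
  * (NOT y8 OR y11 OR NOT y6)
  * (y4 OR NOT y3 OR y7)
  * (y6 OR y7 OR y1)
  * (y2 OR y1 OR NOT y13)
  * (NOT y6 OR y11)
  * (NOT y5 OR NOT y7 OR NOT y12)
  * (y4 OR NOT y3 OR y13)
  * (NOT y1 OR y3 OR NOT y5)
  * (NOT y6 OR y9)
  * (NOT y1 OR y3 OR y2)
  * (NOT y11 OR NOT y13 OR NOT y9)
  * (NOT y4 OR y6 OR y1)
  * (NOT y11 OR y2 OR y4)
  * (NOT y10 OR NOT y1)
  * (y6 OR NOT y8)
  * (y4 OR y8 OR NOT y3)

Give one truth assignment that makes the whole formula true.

y1=False, y2=True, y3=True, y4=True, y5=True, y6=True, y7=True, y8=False, y9=True, y10=True, y11=True, y12=False, y13=False

Check each clause:
  1. (y6 OR NOT y5) — y6 is true.
  2. (y5 OR y4) — y4 is true.
  3. (NOT y5 OR y3) — y3 is true.
  4. (NOT y1 OR NOT y2 OR NOT y3) — NOT y1 is true.
  5. (NOT y8 OR NOT y12) — NOT y8 is true.
  6. (NOT y9 OR y10 OR y1) — y10 is true.
  7. (NOT y6 OR y11 OR NOT y8) — NOT y8 is true.
  8. (NOT y3 OR y7 OR y4) — y4 is true.
  9. (y7 OR y1 OR y6) — y6 is true.
  10. (y1 OR y2 OR NOT y13) — y2 is true.
  11. (NOT y6 OR y11) — y11 is true.
  12. (NOT y12 OR NOT y5 OR NOT y7) — NOT y12 is true.
  13. (y13 OR y4 OR NOT y3) — y4 is true.
  14. (y3 OR NOT y5 OR NOT y1) — y3 is true.
  15. (NOT y6 OR y9) — y9 is true.
  16. (y3 OR NOT y1 OR y2) — y2 is true.
  17. (NOT y11 OR NOT y13 OR NOT y9) — NOT y13 is true.
  18. (y6 OR y1 OR NOT y4) — y6 is true.
  19. (y2 OR y4 OR NOT y11) — y2 is true.
  20. (NOT y10 OR NOT y1) — NOT y1 is true.
  21. (y6 OR NOT y8) — NOT y8 is true.
  22. (NOT y3 OR y8 OR y4) — y4 is true.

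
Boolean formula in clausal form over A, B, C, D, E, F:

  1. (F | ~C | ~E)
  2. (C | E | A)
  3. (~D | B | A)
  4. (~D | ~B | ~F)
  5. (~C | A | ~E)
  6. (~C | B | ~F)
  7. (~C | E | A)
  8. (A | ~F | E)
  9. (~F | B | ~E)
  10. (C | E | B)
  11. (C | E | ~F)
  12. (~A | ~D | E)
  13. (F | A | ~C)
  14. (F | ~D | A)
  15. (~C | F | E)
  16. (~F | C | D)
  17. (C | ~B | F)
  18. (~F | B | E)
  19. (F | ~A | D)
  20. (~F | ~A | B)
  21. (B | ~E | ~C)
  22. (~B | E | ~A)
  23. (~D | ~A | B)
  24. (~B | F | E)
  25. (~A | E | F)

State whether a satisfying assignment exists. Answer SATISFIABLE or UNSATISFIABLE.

Try A = True.
For the remaining variables, B = True, C = True, D = False, E = True, F = True works.
Every clause has at least one true literal under this assignment.
So A = T  B = T  C = T  D = F  E = T  F = T is a satisfying assignment.

SATISFIABLE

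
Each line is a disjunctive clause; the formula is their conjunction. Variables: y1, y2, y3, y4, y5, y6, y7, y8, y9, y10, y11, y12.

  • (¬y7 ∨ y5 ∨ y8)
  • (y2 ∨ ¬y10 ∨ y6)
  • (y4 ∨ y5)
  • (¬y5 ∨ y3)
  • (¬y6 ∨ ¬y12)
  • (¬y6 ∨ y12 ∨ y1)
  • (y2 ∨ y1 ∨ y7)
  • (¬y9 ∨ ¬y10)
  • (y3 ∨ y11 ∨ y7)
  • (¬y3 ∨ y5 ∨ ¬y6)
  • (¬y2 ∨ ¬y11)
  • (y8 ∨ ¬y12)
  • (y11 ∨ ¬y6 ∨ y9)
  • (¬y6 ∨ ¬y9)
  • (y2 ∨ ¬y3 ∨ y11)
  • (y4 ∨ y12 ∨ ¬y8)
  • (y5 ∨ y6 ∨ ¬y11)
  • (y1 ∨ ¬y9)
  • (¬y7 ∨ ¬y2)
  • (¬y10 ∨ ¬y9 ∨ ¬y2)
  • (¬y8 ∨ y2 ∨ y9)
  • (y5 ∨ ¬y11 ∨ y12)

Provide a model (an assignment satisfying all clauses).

Pure literal: y1 appears only positively; assign y1 = True.
Pure literal: y4 appears only positively; assign y4 = True.
Set y2 = True and propagate.
  then y11 is forced to False.
  then y7 is forced to False.
  then y3 is forced to True.
Branch on y5: take y5 = False.
  then y6 is forced to False.
For the remaining variables, y8 = True, y9 = False, y10 = True, y12 = True works.

y1 = True  y2 = True  y3 = True  y4 = True  y5 = False  y6 = False  y7 = False  y8 = True  y9 = False  y10 = True  y11 = False  y12 = True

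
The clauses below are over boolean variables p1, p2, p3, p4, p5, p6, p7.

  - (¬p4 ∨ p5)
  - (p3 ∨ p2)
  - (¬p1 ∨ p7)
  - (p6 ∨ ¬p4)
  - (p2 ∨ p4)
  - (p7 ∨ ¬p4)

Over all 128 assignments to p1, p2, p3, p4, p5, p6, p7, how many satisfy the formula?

Split on p4, then p2.
  p4=1, p2=1: remaining (p1,p3,p5,p6,p7) ∈ {(0,0,1,1,1); (0,1,1,1,1); (1,0,1,1,1); (1,1,1,1,1)} — 4.
  p4=1, p2=0: remaining (p1,p3,p5,p6,p7) ∈ {(0,1,1,1,1); (1,1,1,1,1)} — 2.
  p4=0, p2=1: p3, p5, p6 free; 3 ways for (p1,p7) × 2^3 = 24.
  p4=0, p2=0: a clause becomes empty — 0.
Total: 4 + 2 + 24 + 0 = 30.

30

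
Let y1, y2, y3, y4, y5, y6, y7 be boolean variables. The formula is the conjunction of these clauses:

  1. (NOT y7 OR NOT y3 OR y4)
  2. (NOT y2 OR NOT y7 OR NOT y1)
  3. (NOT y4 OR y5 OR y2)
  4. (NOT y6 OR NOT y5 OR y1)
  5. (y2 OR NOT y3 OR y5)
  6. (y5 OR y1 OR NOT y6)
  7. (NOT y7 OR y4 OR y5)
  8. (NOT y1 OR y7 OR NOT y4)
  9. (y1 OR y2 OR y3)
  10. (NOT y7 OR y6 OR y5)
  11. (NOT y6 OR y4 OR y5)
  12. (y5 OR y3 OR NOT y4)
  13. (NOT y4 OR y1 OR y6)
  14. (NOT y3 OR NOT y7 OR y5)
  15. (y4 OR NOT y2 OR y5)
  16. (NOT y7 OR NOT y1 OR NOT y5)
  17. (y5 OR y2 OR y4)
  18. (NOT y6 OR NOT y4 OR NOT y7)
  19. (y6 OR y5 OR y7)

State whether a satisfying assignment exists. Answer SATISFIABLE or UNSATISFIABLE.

SATISFIABLE

Try y1 = True.
Branch on y2: take y2 = False.
Try y3 = True.
  then y5 is forced to True.
  then y7 is forced to False.
  then y4 is forced to False.
y6 is now unconstrained; take y6 = False.
Every clause has at least one true literal under this assignment.
So y1 = True, y2 = False, y3 = True, y4 = False, y5 = True, y6 = False, y7 = False is a satisfying assignment.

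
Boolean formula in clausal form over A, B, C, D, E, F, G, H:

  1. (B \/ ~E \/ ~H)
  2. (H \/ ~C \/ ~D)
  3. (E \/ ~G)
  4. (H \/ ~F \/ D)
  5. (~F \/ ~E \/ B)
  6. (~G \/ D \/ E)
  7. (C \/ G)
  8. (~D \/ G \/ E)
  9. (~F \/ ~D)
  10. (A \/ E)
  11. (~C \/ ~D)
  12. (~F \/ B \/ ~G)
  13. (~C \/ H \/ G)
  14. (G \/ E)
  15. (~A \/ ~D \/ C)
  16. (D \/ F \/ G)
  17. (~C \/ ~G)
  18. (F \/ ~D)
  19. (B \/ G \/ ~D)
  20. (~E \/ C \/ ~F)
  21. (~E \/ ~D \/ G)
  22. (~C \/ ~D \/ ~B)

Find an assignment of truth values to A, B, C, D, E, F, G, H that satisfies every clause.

A=1, B=1, C=0, D=0, E=1, F=0, G=1, H=1

Branch on A: take A = True.
Try B = True.
The remaining clauses are satisfied by C = False, D = False, E = True, F = False, G = True, H = True.
Every clause has at least one true literal under this assignment.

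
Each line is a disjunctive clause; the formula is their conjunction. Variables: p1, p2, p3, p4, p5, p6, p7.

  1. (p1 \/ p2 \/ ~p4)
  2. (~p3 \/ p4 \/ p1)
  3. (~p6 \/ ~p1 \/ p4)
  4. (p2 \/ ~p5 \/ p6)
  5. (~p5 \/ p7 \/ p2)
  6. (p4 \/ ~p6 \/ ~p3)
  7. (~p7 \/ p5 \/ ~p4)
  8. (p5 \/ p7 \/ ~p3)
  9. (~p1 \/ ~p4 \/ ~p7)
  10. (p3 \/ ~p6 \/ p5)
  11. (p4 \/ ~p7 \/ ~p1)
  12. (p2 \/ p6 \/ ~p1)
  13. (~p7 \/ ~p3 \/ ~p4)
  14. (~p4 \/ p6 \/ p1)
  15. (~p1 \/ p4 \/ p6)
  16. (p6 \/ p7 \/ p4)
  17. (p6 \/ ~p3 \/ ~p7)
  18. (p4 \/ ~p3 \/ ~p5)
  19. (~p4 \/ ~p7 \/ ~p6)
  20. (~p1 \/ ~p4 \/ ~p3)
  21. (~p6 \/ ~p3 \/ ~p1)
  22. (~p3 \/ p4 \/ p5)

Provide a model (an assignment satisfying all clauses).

p2 occurs only positively in the remaining clauses — set p2 = True.
Set p1 = True and propagate.
Branch on p3: take p3 = False.
The remaining clauses are satisfied by p4 = True, p5 = True, p6 = True, p7 = False.
Every clause has at least one true literal under this assignment.
Check each clause:
  1. (~p4 \/ p2 \/ p1) — p1 is true.
  2. (p4 \/ p1 \/ ~p3) — p1 is true.
  3. (p4 \/ ~p1 \/ ~p6) — p4 is true.
  4. (~p5 \/ p2 \/ p6) — p2 is true.
  5. (p2 \/ p7 \/ ~p5) — p2 is true.
  6. (~p6 \/ ~p3 \/ p4) — p4 is true.
  7. (p5 \/ ~p7 \/ ~p4) — ~p7 is true.
  8. (~p3 \/ p5 \/ p7) — ~p3 is true.
  9. (~p1 \/ ~p4 \/ ~p7) — ~p7 is true.
  10. (~p6 \/ p5 \/ p3) — p5 is true.
  11. (~p1 \/ p4 \/ ~p7) — ~p7 is true.
  12. (p6 \/ ~p1 \/ p2) — p2 is true.
  13. (~p4 \/ ~p3 \/ ~p7) — ~p7 is true.
  14. (p6 \/ ~p4 \/ p1) — p1 is true.
  15. (p6 \/ ~p1 \/ p4) — p4 is true.
  16. (p6 \/ p4 \/ p7) — p4 is true.
  17. (p6 \/ ~p3 \/ ~p7) — ~p7 is true.
  18. (~p5 \/ p4 \/ ~p3) — p4 is true.
  19. (~p4 \/ ~p7 \/ ~p6) — ~p7 is true.
  20. (~p1 \/ ~p4 \/ ~p3) — ~p3 is true.
  21. (~p1 \/ ~p6 \/ ~p3) — ~p3 is true.
  22. (~p3 \/ p4 \/ p5) — p5 is true.

p1 = 1, p2 = 1, p3 = 0, p4 = 1, p5 = 1, p6 = 1, p7 = 0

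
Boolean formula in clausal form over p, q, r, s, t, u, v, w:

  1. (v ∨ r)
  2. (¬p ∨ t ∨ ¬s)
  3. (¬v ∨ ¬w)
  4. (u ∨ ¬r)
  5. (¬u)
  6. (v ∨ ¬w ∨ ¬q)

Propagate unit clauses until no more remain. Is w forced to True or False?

False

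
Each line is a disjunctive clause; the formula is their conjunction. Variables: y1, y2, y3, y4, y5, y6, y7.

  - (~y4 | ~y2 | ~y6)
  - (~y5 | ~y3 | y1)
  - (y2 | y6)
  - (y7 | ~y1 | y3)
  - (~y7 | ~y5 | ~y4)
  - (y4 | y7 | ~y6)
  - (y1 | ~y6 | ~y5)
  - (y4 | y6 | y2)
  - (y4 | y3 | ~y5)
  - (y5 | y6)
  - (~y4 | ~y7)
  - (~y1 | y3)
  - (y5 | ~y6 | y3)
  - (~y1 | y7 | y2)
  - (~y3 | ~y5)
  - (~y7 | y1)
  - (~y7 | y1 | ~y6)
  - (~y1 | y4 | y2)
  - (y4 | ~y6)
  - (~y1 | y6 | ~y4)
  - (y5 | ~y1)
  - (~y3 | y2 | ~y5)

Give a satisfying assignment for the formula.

y1=False, y2=True, y3=False, y4=True, y5=True, y6=False, y7=False

Check each clause:
  1. (~y6 | ~y4 | ~y2) — ~y6 is true.
  2. (~y3 | y1 | ~y5) — ~y3 is true.
  3. (y2 | y6) — y2 is true.
  4. (y7 | y3 | ~y1) — ~y1 is true.
  5. (~y7 | ~y4 | ~y5) — ~y7 is true.
  6. (y7 | ~y6 | y4) — ~y6 is true.
  7. (~y5 | y1 | ~y6) — ~y6 is true.
  8. (y2 | y6 | y4) — y2 is true.
  9. (~y5 | y3 | y4) — y4 is true.
  10. (y5 | y6) — y5 is true.
  11. (~y4 | ~y7) — ~y7 is true.
  12. (~y1 | y3) — ~y1 is true.
  13. (y3 | ~y6 | y5) — ~y6 is true.
  14. (y7 | y2 | ~y1) — y2 is true.
  15. (~y5 | ~y3) — ~y3 is true.
  16. (~y7 | y1) — ~y7 is true.
  17. (y1 | ~y6 | ~y7) — ~y6 is true.
  18. (y2 | y4 | ~y1) — y2 is true.
  19. (y4 | ~y6) — ~y6 is true.
  20. (~y4 | ~y1 | y6) — ~y1 is true.
  21. (~y1 | y5) — y5 is true.
  22. (y2 | ~y5 | ~y3) — y2 is true.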